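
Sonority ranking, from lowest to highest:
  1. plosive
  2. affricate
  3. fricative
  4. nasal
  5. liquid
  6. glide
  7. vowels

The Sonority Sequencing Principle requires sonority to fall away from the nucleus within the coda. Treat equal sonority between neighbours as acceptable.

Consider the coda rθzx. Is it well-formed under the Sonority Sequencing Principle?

yes

/r/ — liquid, sonority 5.
/θ/ — fricative, sonority 3.
/z/ — fricative, sonority 3.
/x/ — fricative, sonority 3.
The profile 5-3-3-3 is non-increasing (plateaus allowed), so the coda satisfies the SSP.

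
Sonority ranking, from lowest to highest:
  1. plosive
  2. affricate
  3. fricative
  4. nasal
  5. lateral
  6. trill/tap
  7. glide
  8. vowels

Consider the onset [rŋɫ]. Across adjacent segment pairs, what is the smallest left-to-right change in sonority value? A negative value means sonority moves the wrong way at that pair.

/r/: trill/tap = 6.
/ŋ/: nasal = 4.
/ɫ/: lateral = 5.
/r/→/ŋ/: change -2.
/ŋ/→/ɫ/: change +1.
Minimum = -2.

-2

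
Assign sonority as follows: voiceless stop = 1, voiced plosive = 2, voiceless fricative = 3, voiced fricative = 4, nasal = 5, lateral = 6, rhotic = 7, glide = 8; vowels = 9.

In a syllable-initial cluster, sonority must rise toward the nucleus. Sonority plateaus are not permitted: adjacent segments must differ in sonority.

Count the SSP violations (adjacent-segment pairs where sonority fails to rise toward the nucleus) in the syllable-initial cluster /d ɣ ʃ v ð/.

2

/d/ — voiced plosive, sonority 2.
/ɣ/ — voiced fricative, sonority 4.
/ʃ/ — voiceless fricative, sonority 3.
/v/ — voiced fricative, sonority 4.
/ð/ — voiced fricative, sonority 4.
/d/→/ɣ/: 2→4 (rises) — ok.
/ɣ/→/ʃ/: 4→3 (does not rise) — violation.
/ʃ/→/v/: 3→4 (rises) — ok.
/v/→/ð/: 4→4 (plateau) — violation.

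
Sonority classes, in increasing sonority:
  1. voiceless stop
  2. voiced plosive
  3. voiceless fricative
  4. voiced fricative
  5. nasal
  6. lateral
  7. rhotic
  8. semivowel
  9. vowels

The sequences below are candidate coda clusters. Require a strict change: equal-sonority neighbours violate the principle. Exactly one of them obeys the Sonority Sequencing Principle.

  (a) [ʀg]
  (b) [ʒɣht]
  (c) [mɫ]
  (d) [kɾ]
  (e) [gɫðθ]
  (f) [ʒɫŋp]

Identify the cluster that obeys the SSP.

a

(a) [ʀg]: profile 7-2 — obeys.
(b) [ʒɣht]: profile 4-4-3-1 — violates.
(c) [mɫ]: profile 5-6 — violates.
(d) [kɾ]: profile 1-7 — violates.
(e) [gɫðθ]: profile 2-6-4-3 — violates.
(f) [ʒɫŋp]: profile 4-6-5-1 — violates.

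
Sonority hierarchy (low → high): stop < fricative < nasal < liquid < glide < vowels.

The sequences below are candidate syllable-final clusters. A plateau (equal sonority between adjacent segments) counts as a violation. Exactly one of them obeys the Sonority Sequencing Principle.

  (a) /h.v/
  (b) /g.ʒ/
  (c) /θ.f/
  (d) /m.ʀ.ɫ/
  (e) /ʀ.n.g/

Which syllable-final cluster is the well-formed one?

(a) sonority 2-2: ill-formed.
(b) sonority 1-2: ill-formed.
(c) sonority 2-2: ill-formed.
(d) sonority 3-4-4: ill-formed.
(e) sonority 4-3-1: well-formed.

e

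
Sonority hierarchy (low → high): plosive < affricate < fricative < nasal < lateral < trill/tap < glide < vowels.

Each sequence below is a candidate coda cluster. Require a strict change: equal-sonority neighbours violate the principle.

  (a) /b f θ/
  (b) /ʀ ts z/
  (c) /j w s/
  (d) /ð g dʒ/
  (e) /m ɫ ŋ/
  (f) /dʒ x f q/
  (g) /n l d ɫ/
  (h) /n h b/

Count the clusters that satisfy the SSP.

1

(a) /b f θ/: profile 1-3-3 — violates.
(b) /ʀ ts z/: profile 6-2-3 — violates.
(c) /j w s/: profile 7-7-3 — violates.
(d) /ð g dʒ/: profile 3-1-2 — violates.
(e) /m ɫ ŋ/: profile 4-5-4 — violates.
(f) /dʒ x f q/: profile 2-3-3-1 — violates.
(g) /n l d ɫ/: profile 4-5-1-5 — violates.
(h) /n h b/: profile 4-3-1 — obeys.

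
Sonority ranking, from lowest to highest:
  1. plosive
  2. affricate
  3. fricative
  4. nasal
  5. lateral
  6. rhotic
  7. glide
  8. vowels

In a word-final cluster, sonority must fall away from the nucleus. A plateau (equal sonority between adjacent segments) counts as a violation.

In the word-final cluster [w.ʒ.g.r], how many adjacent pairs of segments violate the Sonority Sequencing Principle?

1

/w/ — glide, sonority 7.
/ʒ/ — fricative, sonority 3.
/g/ — plosive, sonority 1.
/r/ — rhotic, sonority 6.
/w/→/ʒ/: 7→3 (falls) — ok.
/ʒ/→/g/: 3→1 (falls) — ok.
/g/→/r/: 1→6 (does not fall) — violation.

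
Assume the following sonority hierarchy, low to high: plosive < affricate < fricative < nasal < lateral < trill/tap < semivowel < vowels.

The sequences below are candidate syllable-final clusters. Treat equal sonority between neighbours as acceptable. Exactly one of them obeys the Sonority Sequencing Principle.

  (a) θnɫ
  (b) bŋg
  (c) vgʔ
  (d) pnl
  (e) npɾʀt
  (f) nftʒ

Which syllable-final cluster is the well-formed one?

(a) 3-4-5 → violates
(b) 1-4-1 → violates
(c) 3-1-1 → obeys
(d) 1-4-5 → violates
(e) 4-1-6-6-1 → violates
(f) 4-3-1-3 → violates

c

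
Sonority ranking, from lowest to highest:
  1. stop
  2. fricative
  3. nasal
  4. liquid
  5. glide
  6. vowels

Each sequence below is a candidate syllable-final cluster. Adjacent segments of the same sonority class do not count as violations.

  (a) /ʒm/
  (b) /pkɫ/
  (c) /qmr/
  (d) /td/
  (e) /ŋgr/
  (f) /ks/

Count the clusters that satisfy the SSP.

(a) /ʒm/: profile 2-3 — violates.
(b) /pkɫ/: profile 1-1-4 — violates.
(c) /qmr/: profile 1-3-4 — violates.
(d) /td/: profile 1-1 — obeys.
(e) /ŋgr/: profile 3-1-4 — violates.
(f) /ks/: profile 1-2 — violates.

1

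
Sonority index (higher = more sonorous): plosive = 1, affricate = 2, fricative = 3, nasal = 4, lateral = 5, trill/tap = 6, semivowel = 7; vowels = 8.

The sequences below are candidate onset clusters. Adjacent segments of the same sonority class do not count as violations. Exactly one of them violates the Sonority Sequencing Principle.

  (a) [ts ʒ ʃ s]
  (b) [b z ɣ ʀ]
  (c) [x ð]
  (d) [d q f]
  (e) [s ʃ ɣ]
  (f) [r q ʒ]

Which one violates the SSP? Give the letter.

f

(a) sonority 2-3-3-3: well-formed.
(b) sonority 1-3-3-6: well-formed.
(c) sonority 3-3: well-formed.
(d) sonority 1-1-3: well-formed.
(e) sonority 3-3-3: well-formed.
(f) sonority 6-1-3: ill-formed.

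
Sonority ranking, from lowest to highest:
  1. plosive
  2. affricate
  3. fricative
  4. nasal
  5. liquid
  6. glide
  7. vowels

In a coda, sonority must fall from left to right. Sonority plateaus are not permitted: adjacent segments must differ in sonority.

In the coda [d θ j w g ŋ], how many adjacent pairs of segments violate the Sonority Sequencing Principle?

4

/d/ is a plosive (sonority 1).
/θ/ is a fricative (sonority 3).
/j/ is a glide (sonority 6).
/w/ is a glide (sonority 6).
/g/ is a plosive (sonority 1).
/ŋ/ is a nasal (sonority 4).
/d/→/θ/: 1→3 (does not fall) — violation.
/θ/→/j/: 3→6 (does not fall) — violation.
/j/→/w/: 6→6 (plateau) — violation.
/w/→/g/: 6→1 (falls) — ok.
/g/→/ŋ/: 1→4 (does not fall) — violation.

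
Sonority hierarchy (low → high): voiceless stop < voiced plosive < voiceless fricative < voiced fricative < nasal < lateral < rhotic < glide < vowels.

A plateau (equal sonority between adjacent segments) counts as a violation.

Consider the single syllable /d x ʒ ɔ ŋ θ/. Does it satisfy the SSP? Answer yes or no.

Onset: /d/ is a voiced plosive (sonority 2), /x/ is a voiceless fricative (sonority 3), /ʒ/ is a voiced fricative (sonority 4); then the nucleus /ɔ/ (sonority 9).
Onset profile 2-3-4-9 — rises to the nucleus.
Coda: /ŋ/ is a nasal (sonority 5), /θ/ is a voiceless fricative (sonority 3).
Coda profile 9-5-3 — falls from the nucleus.

yes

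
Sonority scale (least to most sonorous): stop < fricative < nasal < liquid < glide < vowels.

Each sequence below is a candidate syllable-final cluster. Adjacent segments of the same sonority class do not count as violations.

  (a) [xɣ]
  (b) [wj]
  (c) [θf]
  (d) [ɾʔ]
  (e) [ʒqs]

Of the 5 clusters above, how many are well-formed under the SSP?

(a) [xɣ]: profile 2-2 — obeys.
(b) [wj]: profile 5-5 — obeys.
(c) [θf]: profile 2-2 — obeys.
(d) [ɾʔ]: profile 4-1 — obeys.
(e) [ʒqs]: profile 2-1-2 — violates.

4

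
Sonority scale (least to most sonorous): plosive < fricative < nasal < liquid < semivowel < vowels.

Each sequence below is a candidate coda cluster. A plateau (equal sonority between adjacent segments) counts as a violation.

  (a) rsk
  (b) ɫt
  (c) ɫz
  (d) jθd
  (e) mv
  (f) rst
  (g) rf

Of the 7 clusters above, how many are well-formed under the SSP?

7

(a) rsk: profile 4-2-1 — obeys.
(b) ɫt: profile 4-1 — obeys.
(c) ɫz: profile 4-2 — obeys.
(d) jθd: profile 5-2-1 — obeys.
(e) mv: profile 3-2 — obeys.
(f) rst: profile 4-2-1 — obeys.
(g) rf: profile 4-2 — obeys.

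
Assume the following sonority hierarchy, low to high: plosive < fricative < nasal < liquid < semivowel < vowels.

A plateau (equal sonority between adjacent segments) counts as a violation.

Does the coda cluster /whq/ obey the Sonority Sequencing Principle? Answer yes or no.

yes

/w/ is a semivowel (sonority 5).
/h/ is a fricative (sonority 2).
/q/ is a plosive (sonority 1).
The profile 5-2-1 strictly falls, so the coda cluster satisfies the SSP.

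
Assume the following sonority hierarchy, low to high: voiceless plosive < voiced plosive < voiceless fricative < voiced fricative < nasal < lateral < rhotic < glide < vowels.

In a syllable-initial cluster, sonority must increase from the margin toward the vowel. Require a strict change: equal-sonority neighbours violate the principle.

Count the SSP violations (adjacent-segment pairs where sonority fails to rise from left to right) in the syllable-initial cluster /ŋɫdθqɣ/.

2

/ŋ/: nasal = 5.
/ɫ/: lateral = 6.
/d/: voiced plosive = 2.
/θ/: voiceless fricative = 3.
/q/: voiceless plosive = 1.
/ɣ/: voiced fricative = 4.
/ŋ/→/ɫ/: 5→6 (rises) — ok.
/ɫ/→/d/: 6→2 (does not rise) — violation.
/d/→/θ/: 2→3 (rises) — ok.
/θ/→/q/: 3→1 (does not rise) — violation.
/q/→/ɣ/: 1→4 (rises) — ok.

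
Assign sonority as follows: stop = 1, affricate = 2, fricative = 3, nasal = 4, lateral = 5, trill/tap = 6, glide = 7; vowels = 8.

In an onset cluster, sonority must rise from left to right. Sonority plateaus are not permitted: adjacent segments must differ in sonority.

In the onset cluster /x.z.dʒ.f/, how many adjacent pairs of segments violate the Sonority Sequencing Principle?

/x/ is a fricative (sonority 3).
/z/ is a fricative (sonority 3).
/dʒ/ is an affricate (sonority 2).
/f/ is a fricative (sonority 3).
/x/→/z/: 3→3 (plateau) — violation.
/z/→/dʒ/: 3→2 (does not rise) — violation.
/dʒ/→/f/: 2→3 (rises) — ok.

2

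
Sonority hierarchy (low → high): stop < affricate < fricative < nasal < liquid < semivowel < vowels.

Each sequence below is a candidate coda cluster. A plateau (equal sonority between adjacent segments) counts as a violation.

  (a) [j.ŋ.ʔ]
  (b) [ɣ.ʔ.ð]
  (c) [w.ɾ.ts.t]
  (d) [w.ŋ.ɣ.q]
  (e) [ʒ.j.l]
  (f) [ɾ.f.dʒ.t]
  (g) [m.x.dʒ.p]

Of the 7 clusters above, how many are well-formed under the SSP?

5

(a) [j.ŋ.ʔ]: profile 6-4-1 — obeys.
(b) [ɣ.ʔ.ð]: profile 3-1-3 — violates.
(c) [w.ɾ.ts.t]: profile 6-5-2-1 — obeys.
(d) [w.ŋ.ɣ.q]: profile 6-4-3-1 — obeys.
(e) [ʒ.j.l]: profile 3-6-5 — violates.
(f) [ɾ.f.dʒ.t]: profile 5-3-2-1 — obeys.
(g) [m.x.dʒ.p]: profile 4-3-2-1 — obeys.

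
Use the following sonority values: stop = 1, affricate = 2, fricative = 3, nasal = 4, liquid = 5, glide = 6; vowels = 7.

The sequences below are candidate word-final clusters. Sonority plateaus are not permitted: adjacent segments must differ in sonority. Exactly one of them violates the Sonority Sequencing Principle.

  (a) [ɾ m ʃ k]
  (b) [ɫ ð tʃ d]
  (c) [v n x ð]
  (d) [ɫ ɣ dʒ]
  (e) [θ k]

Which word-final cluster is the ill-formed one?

(a) sonority 5-4-3-1: well-formed.
(b) sonority 5-3-2-1: well-formed.
(c) sonority 3-4-3-3: ill-formed.
(d) sonority 5-3-2: well-formed.
(e) sonority 3-1: well-formed.

c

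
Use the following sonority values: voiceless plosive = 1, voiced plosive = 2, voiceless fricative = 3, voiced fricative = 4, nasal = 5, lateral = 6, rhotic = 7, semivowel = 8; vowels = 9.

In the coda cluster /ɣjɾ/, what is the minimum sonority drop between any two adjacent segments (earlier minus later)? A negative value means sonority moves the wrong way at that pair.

-4

/ɣ/ — voiced fricative, sonority 4.
/j/ — semivowel, sonority 8.
/ɾ/ — rhotic, sonority 7.
/ɣ/→/j/: change -4.
/j/→/ɾ/: change +1.
Minimum = -4.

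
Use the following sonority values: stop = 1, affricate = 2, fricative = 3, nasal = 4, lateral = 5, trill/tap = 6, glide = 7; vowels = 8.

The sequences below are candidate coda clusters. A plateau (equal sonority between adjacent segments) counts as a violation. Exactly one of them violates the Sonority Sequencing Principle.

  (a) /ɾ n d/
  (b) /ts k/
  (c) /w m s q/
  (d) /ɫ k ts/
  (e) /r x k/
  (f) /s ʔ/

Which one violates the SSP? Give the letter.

(a) sonority 6-4-1: well-formed.
(b) sonority 2-1: well-formed.
(c) sonority 7-4-3-1: well-formed.
(d) sonority 5-1-2: ill-formed.
(e) sonority 6-3-1: well-formed.
(f) sonority 3-1: well-formed.

d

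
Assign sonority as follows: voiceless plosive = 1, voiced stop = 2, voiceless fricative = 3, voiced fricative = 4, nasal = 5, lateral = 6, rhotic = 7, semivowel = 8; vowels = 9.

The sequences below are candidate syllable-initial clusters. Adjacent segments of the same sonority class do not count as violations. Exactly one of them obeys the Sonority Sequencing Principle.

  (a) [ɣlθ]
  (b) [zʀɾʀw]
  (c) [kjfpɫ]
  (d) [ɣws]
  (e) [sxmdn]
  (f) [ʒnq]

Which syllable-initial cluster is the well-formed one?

b

(a) sonority 4-6-3: ill-formed.
(b) sonority 4-7-7-7-8: well-formed.
(c) sonority 1-8-3-1-6: ill-formed.
(d) sonority 4-8-3: ill-formed.
(e) sonority 3-3-5-2-5: ill-formed.
(f) sonority 4-5-1: ill-formed.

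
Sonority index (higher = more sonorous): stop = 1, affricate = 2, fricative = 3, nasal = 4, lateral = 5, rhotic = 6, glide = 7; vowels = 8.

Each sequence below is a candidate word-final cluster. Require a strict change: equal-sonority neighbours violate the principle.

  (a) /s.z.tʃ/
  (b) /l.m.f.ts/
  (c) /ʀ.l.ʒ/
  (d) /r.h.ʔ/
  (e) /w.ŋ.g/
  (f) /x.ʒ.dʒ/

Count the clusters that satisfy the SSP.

4

(a) 3-3-2 → violates
(b) 5-4-3-2 → obeys
(c) 6-5-3 → obeys
(d) 6-3-1 → obeys
(e) 7-4-1 → obeys
(f) 3-3-2 → violates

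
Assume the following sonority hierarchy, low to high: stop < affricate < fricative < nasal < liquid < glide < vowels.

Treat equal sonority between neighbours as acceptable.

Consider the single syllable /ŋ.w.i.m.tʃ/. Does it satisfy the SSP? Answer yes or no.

yes

Onset: /ŋ/ is a nasal (sonority 4), /w/ is a glide (sonority 6); then the nucleus /i/ (sonority 7).
Onset profile 4-6-7 — rises to the nucleus.
Coda: /m/ is a nasal (sonority 4), /tʃ/ is an affricate (sonority 2).
Coda profile 7-4-2 — falls from the nucleus.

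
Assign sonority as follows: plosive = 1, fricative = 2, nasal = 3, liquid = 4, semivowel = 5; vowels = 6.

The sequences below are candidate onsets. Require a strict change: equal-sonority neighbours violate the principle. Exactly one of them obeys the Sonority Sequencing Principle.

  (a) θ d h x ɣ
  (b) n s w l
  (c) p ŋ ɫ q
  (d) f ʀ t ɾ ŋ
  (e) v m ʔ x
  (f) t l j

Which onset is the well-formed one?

f

(a) 2-1-2-2-2 → violates
(b) 3-2-5-4 → violates
(c) 1-3-4-1 → violates
(d) 2-4-1-4-3 → violates
(e) 2-3-1-2 → violates
(f) 1-4-5 → obeys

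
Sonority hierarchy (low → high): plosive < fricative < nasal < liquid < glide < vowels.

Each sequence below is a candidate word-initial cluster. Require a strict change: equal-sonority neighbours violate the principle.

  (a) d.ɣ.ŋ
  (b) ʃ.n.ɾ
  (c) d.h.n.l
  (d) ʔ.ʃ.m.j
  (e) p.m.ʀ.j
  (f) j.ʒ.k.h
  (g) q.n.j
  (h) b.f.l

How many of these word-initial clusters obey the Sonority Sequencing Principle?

(a) d.ɣ.ŋ: profile 1-2-3 — obeys.
(b) ʃ.n.ɾ: profile 2-3-4 — obeys.
(c) d.h.n.l: profile 1-2-3-4 — obeys.
(d) ʔ.ʃ.m.j: profile 1-2-3-5 — obeys.
(e) p.m.ʀ.j: profile 1-3-4-5 — obeys.
(f) j.ʒ.k.h: profile 5-2-1-2 — violates.
(g) q.n.j: profile 1-3-5 — obeys.
(h) b.f.l: profile 1-2-4 — obeys.

7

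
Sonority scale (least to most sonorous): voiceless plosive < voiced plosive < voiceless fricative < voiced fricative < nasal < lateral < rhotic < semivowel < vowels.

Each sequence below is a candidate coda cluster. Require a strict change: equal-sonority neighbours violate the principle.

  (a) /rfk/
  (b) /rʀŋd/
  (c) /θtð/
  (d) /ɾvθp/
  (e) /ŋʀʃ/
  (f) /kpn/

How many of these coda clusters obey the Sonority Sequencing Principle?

2

(a) sonority 7-3-1: well-formed.
(b) sonority 7-7-5-2: ill-formed.
(c) sonority 3-1-4: ill-formed.
(d) sonority 7-4-3-1: well-formed.
(e) sonority 5-7-3: ill-formed.
(f) sonority 1-1-5: ill-formed.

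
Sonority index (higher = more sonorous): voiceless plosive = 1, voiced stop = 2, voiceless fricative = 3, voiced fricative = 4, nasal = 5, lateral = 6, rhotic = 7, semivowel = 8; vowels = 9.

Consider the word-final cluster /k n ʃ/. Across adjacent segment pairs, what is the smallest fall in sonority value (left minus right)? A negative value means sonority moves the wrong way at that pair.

/k/ — voiceless plosive, sonority 1.
/n/ — nasal, sonority 5.
/ʃ/ — voiceless fricative, sonority 3.
/k/→/n/: change -4.
/n/→/ʃ/: change +2.
Minimum = -4.

-4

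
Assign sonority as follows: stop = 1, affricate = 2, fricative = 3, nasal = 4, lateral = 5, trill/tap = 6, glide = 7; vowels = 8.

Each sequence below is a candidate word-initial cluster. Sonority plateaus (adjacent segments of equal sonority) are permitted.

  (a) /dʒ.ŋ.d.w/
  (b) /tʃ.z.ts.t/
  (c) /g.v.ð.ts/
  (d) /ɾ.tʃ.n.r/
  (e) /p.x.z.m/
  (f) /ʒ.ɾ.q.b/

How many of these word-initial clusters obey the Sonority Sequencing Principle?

(a) 2-4-1-7 → violates
(b) 2-3-2-1 → violates
(c) 1-3-3-2 → violates
(d) 6-2-4-6 → violates
(e) 1-3-3-4 → obeys
(f) 3-6-1-1 → violates

1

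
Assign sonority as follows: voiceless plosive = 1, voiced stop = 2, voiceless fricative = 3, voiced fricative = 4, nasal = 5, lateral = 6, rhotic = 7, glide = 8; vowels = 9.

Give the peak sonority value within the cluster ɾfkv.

/ɾ/: rhotic = 7.
/f/: voiceless fricative = 3.
/k/: voiceless plosive = 1.
/v/: voiced fricative = 4.
The maximum is 7.

7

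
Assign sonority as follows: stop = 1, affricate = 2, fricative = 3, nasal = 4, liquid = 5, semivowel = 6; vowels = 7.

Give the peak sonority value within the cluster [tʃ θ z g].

/tʃ/ is an affricate (sonority 2).
/θ/ is a fricative (sonority 3).
/z/ is a fricative (sonority 3).
/g/ is a stop (sonority 1).
The maximum is 3.

3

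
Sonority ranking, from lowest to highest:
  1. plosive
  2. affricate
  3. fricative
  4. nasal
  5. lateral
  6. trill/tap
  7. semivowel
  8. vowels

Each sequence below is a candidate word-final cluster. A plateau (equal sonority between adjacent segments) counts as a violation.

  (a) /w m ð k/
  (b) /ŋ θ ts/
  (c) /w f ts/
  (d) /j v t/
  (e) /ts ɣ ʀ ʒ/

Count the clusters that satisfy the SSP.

4

(a) /w m ð k/: profile 7-4-3-1 — obeys.
(b) /ŋ θ ts/: profile 4-3-2 — obeys.
(c) /w f ts/: profile 7-3-2 — obeys.
(d) /j v t/: profile 7-3-1 — obeys.
(e) /ts ɣ ʀ ʒ/: profile 2-3-6-3 — violates.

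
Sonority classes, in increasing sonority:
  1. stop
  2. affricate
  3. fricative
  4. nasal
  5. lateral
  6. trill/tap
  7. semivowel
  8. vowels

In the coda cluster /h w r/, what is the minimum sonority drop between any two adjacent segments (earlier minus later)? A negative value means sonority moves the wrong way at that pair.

-4

/h/: fricative = 3.
/w/: semivowel = 7.
/r/: trill/tap = 6.
/h/→/w/: change -4.
/w/→/r/: change +1.
Minimum = -4.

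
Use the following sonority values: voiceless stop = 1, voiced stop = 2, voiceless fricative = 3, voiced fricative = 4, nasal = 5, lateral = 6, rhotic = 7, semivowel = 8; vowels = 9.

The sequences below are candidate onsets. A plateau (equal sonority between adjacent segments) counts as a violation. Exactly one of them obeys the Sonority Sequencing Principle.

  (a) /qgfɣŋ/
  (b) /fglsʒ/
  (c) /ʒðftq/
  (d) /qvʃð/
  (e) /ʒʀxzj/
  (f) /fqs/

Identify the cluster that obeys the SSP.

(a) 1-2-3-4-5 → obeys
(b) 3-2-6-3-4 → violates
(c) 4-4-3-1-1 → violates
(d) 1-4-3-4 → violates
(e) 4-7-3-4-8 → violates
(f) 3-1-3 → violates

a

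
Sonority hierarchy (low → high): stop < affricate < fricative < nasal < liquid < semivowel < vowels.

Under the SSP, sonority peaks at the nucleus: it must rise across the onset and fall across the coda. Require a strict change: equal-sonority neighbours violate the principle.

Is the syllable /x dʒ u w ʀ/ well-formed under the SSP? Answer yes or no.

Onset: /x/ is a fricative (sonority 3), /dʒ/ is an affricate (sonority 2); then the nucleus /u/ (sonority 7).
Onset profile 3-2-7 — does not strictly rise throughout.
Coda: /w/ is a semivowel (sonority 6), /ʀ/ is a liquid (sonority 5).
Coda profile 7-6-5 — falls from the nucleus.

no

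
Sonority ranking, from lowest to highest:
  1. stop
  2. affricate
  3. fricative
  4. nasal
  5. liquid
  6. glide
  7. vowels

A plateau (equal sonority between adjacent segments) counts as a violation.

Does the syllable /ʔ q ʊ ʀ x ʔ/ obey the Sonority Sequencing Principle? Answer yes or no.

no

Onset: /ʔ/ is a stop (sonority 1), /q/ is a stop (sonority 1); then the nucleus /ʊ/ (sonority 7).
Onset profile 1-1-7 — does not strictly rise throughout.
Coda: /ʀ/ is a liquid (sonority 5), /x/ is a fricative (sonority 3), /ʔ/ is a stop (sonority 1).
Coda profile 7-5-3-1 — falls from the nucleus.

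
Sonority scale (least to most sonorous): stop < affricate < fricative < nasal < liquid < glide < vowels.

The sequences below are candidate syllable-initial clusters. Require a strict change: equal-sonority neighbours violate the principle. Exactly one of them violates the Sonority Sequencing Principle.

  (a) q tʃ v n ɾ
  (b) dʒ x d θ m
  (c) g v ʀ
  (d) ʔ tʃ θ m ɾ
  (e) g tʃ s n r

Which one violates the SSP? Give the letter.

b

(a) sonority 1-2-3-4-5: well-formed.
(b) sonority 2-3-1-3-4: ill-formed.
(c) sonority 1-3-5: well-formed.
(d) sonority 1-2-3-4-5: well-formed.
(e) sonority 1-2-3-4-5: well-formed.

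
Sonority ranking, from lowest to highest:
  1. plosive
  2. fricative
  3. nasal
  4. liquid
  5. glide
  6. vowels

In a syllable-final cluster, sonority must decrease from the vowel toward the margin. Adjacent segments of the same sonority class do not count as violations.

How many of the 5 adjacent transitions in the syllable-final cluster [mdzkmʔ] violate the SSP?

2

/m/: nasal = 3.
/d/: plosive = 1.
/z/: fricative = 2.
/k/: plosive = 1.
/m/: nasal = 3.
/ʔ/: plosive = 1.
/m/→/d/: 3→1 (falls) — ok.
/d/→/z/: 1→2 (does not fall) — violation.
/z/→/k/: 2→1 (falls) — ok.
/k/→/m/: 1→3 (does not fall) — violation.
/m/→/ʔ/: 3→1 (falls) — ok.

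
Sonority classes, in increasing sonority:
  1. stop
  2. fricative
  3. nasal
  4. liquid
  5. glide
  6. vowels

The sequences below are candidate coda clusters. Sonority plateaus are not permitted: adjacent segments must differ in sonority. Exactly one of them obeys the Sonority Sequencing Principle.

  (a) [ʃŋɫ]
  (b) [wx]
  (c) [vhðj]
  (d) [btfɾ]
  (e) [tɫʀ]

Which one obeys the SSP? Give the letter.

(a) 2-3-4 → violates
(b) 5-2 → obeys
(c) 2-2-2-5 → violates
(d) 1-1-2-4 → violates
(e) 1-4-4 → violates

b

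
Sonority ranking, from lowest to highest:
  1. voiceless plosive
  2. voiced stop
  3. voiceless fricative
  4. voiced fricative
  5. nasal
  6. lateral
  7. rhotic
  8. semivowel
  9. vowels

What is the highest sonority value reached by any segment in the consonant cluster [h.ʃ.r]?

/h/ — voiceless fricative, sonority 3.
/ʃ/ — voiceless fricative, sonority 3.
/r/ — rhotic, sonority 7.
The maximum is 7.

7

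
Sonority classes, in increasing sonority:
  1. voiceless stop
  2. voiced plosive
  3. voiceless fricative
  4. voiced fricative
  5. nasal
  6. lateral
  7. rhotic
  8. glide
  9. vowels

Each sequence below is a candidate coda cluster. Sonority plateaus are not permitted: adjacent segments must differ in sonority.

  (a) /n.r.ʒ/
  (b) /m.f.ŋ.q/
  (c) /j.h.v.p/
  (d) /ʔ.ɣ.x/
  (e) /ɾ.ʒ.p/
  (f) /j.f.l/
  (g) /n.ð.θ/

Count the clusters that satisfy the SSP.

(a) sonority 5-7-4: ill-formed.
(b) sonority 5-3-5-1: ill-formed.
(c) sonority 8-3-4-1: ill-formed.
(d) sonority 1-4-3: ill-formed.
(e) sonority 7-4-1: well-formed.
(f) sonority 8-3-6: ill-formed.
(g) sonority 5-4-3: well-formed.

2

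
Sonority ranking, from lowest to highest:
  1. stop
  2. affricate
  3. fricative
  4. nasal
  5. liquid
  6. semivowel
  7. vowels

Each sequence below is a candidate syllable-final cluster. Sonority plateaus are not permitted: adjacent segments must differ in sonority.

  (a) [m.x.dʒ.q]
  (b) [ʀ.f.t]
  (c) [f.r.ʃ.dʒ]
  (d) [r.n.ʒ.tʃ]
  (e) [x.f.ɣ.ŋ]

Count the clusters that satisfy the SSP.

(a) sonority 4-3-2-1: well-formed.
(b) sonority 5-3-1: well-formed.
(c) sonority 3-5-3-2: ill-formed.
(d) sonority 5-4-3-2: well-formed.
(e) sonority 3-3-3-4: ill-formed.

3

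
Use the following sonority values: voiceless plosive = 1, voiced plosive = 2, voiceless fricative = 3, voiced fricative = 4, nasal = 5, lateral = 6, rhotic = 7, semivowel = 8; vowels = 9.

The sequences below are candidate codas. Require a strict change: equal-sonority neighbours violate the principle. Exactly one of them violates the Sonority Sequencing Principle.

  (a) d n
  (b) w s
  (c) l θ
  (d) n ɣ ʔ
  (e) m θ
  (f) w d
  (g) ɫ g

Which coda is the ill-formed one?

(a) sonority 2-5: ill-formed.
(b) sonority 8-3: well-formed.
(c) sonority 6-3: well-formed.
(d) sonority 5-4-1: well-formed.
(e) sonority 5-3: well-formed.
(f) sonority 8-2: well-formed.
(g) sonority 6-2: well-formed.

a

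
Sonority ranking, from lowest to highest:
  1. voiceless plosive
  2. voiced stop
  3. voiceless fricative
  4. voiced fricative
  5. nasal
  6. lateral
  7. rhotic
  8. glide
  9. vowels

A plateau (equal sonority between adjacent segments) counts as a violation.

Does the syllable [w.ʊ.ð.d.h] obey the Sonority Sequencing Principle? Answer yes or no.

no

Onset: /w/ is a glide (sonority 8); then the nucleus /ʊ/ (sonority 9).
Onset profile 8-9 — rises to the nucleus.
Coda: /ð/ is a voiced fricative (sonority 4), /d/ is a voiced stop (sonority 2), /h/ is a voiceless fricative (sonority 3).
Coda profile 9-4-2-3 — does not strictly fall throughout.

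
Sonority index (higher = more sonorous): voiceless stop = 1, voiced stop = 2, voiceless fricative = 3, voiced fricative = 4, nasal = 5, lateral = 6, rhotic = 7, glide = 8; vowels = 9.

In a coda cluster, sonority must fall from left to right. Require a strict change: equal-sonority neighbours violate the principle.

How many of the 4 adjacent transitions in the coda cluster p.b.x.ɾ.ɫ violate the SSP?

3

/p/ — voiceless stop, sonority 1.
/b/ — voiced stop, sonority 2.
/x/ — voiceless fricative, sonority 3.
/ɾ/ — rhotic, sonority 7.
/ɫ/ — lateral, sonority 6.
/p/→/b/: 1→2 (does not fall) — violation.
/b/→/x/: 2→3 (does not fall) — violation.
/x/→/ɾ/: 3→7 (does not fall) — violation.
/ɾ/→/ɫ/: 7→6 (falls) — ok.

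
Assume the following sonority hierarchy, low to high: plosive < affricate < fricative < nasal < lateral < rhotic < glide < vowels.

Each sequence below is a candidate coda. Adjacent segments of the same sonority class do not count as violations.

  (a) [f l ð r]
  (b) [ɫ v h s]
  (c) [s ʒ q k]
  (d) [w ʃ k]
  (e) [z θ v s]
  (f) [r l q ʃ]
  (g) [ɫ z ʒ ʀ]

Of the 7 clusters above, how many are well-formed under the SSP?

4

(a) [f l ð r]: profile 3-5-3-6 — violates.
(b) [ɫ v h s]: profile 5-3-3-3 — obeys.
(c) [s ʒ q k]: profile 3-3-1-1 — obeys.
(d) [w ʃ k]: profile 7-3-1 — obeys.
(e) [z θ v s]: profile 3-3-3-3 — obeys.
(f) [r l q ʃ]: profile 6-5-1-3 — violates.
(g) [ɫ z ʒ ʀ]: profile 5-3-3-6 — violates.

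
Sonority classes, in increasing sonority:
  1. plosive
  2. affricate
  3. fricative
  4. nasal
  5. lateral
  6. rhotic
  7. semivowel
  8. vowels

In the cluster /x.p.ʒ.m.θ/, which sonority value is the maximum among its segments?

/x/: fricative = 3.
/p/: plosive = 1.
/ʒ/: fricative = 3.
/m/: nasal = 4.
/θ/: fricative = 3.
The maximum is 4.

4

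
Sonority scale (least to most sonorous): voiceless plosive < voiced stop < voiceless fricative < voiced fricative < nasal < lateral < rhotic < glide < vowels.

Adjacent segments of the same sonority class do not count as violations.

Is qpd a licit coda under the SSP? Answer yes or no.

no

/q/ — voiceless plosive, sonority 1.
/p/ — voiceless plosive, sonority 1.
/d/ — voiced stop, sonority 2.
The profile is 1-1-2. Between /p/ (1) and /d/ (2) sonority does not fall, so the cluster violates the SSP.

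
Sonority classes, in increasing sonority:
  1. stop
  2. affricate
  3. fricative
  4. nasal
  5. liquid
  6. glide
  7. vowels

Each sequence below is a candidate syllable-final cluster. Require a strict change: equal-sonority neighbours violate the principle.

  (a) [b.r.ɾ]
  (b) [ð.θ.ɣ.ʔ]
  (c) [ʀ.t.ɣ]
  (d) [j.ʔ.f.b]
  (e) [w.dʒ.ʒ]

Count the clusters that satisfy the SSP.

0

(a) [b.r.ɾ]: profile 1-5-5 — violates.
(b) [ð.θ.ɣ.ʔ]: profile 3-3-3-1 — violates.
(c) [ʀ.t.ɣ]: profile 5-1-3 — violates.
(d) [j.ʔ.f.b]: profile 6-1-3-1 — violates.
(e) [w.dʒ.ʒ]: profile 6-2-3 — violates.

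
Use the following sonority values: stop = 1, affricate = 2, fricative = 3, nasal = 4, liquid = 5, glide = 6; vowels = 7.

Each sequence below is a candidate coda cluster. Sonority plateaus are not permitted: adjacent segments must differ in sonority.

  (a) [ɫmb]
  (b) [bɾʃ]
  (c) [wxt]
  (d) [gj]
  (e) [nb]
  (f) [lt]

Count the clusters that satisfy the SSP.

(a) [ɫmb]: profile 5-4-1 — obeys.
(b) [bɾʃ]: profile 1-5-3 — violates.
(c) [wxt]: profile 6-3-1 — obeys.
(d) [gj]: profile 1-6 — violates.
(e) [nb]: profile 4-1 — obeys.
(f) [lt]: profile 5-1 — obeys.

4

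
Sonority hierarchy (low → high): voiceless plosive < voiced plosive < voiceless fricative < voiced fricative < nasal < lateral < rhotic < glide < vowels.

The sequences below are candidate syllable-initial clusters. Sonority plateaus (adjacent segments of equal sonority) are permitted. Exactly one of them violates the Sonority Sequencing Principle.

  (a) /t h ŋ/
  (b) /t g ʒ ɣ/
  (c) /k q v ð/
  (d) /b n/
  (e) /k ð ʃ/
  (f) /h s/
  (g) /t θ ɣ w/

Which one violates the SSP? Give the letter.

(a) /t h ŋ/: profile 1-3-5 — obeys.
(b) /t g ʒ ɣ/: profile 1-2-4-4 — obeys.
(c) /k q v ð/: profile 1-1-4-4 — obeys.
(d) /b n/: profile 2-5 — obeys.
(e) /k ð ʃ/: profile 1-4-3 — violates.
(f) /h s/: profile 3-3 — obeys.
(g) /t θ ɣ w/: profile 1-3-4-8 — obeys.

e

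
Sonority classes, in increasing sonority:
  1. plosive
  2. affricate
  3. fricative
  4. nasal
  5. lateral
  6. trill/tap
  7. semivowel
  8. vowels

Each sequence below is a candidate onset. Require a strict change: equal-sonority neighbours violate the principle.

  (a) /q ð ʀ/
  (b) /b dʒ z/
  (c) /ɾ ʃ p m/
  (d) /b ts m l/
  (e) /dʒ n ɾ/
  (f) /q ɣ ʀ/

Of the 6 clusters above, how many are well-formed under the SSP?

(a) sonority 1-3-6: well-formed.
(b) sonority 1-2-3: well-formed.
(c) sonority 6-3-1-4: ill-formed.
(d) sonority 1-2-4-5: well-formed.
(e) sonority 2-4-6: well-formed.
(f) sonority 1-3-6: well-formed.

5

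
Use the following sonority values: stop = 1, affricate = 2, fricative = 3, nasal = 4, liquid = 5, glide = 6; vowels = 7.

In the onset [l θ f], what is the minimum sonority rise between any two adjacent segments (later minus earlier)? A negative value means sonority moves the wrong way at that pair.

/l/ is a liquid (sonority 5).
/θ/ is a fricative (sonority 3).
/f/ is a fricative (sonority 3).
/l/→/θ/: change -2.
/θ/→/f/: change +0.
Minimum = -2.

-2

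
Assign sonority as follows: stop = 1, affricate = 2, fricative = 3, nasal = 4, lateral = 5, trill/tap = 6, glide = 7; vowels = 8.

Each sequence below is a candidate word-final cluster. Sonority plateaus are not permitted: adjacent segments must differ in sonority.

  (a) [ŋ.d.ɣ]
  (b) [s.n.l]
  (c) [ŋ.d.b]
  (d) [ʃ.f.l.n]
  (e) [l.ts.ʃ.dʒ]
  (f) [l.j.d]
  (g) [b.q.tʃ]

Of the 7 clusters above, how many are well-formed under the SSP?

0

(a) sonority 4-1-3: ill-formed.
(b) sonority 3-4-5: ill-formed.
(c) sonority 4-1-1: ill-formed.
(d) sonority 3-3-5-4: ill-formed.
(e) sonority 5-2-3-2: ill-formed.
(f) sonority 5-7-1: ill-formed.
(g) sonority 1-1-2: ill-formed.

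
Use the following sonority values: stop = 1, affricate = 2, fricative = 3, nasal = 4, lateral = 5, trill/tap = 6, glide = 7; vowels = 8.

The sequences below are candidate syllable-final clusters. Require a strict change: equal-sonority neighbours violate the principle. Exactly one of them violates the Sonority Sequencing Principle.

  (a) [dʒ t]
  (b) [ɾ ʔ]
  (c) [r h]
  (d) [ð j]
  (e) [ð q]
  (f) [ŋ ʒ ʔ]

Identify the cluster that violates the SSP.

(a) 2-1 → obeys
(b) 6-1 → obeys
(c) 6-3 → obeys
(d) 3-7 → violates
(e) 3-1 → obeys
(f) 4-3-1 → obeys

d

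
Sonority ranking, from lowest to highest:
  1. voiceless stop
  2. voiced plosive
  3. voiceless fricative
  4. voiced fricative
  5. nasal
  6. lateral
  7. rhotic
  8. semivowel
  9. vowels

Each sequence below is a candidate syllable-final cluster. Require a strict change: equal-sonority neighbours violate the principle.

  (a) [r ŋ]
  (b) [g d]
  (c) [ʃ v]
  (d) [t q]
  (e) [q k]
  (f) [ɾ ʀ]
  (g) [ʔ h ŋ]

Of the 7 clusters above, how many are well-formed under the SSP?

1

(a) 7-5 → obeys
(b) 2-2 → violates
(c) 3-4 → violates
(d) 1-1 → violates
(e) 1-1 → violates
(f) 7-7 → violates
(g) 1-3-5 → violates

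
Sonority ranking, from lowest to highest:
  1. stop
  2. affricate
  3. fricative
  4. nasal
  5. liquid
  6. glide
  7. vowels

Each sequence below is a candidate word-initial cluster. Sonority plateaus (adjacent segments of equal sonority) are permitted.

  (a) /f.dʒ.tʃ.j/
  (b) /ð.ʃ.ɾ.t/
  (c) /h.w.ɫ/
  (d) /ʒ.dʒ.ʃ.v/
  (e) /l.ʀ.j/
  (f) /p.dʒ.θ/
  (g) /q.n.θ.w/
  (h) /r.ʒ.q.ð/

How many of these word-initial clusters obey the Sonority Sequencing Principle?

(a) sonority 3-2-2-6: ill-formed.
(b) sonority 3-3-5-1: ill-formed.
(c) sonority 3-6-5: ill-formed.
(d) sonority 3-2-3-3: ill-formed.
(e) sonority 5-5-6: well-formed.
(f) sonority 1-2-3: well-formed.
(g) sonority 1-4-3-6: ill-formed.
(h) sonority 5-3-1-3: ill-formed.

2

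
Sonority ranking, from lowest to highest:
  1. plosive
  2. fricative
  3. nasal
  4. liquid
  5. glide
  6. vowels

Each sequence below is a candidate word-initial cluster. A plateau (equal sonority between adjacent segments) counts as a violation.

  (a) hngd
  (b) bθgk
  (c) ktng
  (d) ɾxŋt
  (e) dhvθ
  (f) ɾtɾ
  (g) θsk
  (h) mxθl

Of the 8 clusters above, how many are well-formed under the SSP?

(a) sonority 2-3-1-1: ill-formed.
(b) sonority 1-2-1-1: ill-formed.
(c) sonority 1-1-3-1: ill-formed.
(d) sonority 4-2-3-1: ill-formed.
(e) sonority 1-2-2-2: ill-formed.
(f) sonority 4-1-4: ill-formed.
(g) sonority 2-2-1: ill-formed.
(h) sonority 3-2-2-4: ill-formed.

0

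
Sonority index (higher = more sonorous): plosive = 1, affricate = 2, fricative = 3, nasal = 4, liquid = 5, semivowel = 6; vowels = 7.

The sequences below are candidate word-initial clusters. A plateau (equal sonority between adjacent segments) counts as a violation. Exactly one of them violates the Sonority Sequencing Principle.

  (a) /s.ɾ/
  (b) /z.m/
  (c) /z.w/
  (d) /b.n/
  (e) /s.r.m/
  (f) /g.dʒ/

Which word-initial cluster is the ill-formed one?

e

(a) sonority 3-5: well-formed.
(b) sonority 3-4: well-formed.
(c) sonority 3-6: well-formed.
(d) sonority 1-4: well-formed.
(e) sonority 3-5-4: ill-formed.
(f) sonority 1-2: well-formed.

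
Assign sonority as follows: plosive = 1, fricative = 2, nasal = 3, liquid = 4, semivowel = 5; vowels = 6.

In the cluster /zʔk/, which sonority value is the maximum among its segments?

2

/z/ is a fricative (sonority 2).
/ʔ/ is a plosive (sonority 1).
/k/ is a plosive (sonority 1).
The maximum is 2.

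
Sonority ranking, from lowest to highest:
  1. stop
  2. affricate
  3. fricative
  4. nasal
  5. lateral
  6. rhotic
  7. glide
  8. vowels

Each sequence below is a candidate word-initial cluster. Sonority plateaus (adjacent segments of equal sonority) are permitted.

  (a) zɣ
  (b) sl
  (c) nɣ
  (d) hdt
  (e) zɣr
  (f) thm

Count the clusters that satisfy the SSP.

4

(a) 3-3 → obeys
(b) 3-5 → obeys
(c) 4-3 → violates
(d) 3-1-1 → violates
(e) 3-3-6 → obeys
(f) 1-3-4 → obeys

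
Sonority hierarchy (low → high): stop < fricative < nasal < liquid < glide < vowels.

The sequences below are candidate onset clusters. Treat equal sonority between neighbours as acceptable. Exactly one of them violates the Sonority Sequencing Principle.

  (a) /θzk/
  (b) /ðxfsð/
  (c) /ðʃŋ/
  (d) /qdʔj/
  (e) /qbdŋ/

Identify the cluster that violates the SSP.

(a) /θzk/: profile 2-2-1 — violates.
(b) /ðxfsð/: profile 2-2-2-2-2 — obeys.
(c) /ðʃŋ/: profile 2-2-3 — obeys.
(d) /qdʔj/: profile 1-1-1-5 — obeys.
(e) /qbdŋ/: profile 1-1-1-3 — obeys.

a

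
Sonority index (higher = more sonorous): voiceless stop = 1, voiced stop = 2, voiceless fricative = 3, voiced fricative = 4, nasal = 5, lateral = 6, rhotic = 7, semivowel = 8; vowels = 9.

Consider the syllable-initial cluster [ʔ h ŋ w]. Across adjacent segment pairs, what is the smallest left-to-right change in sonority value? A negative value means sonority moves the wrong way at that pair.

/ʔ/ is a voiceless stop (sonority 1).
/h/ is a voiceless fricative (sonority 3).
/ŋ/ is a nasal (sonority 5).
/w/ is a semivowel (sonority 8).
/ʔ/→/h/: change +2.
/h/→/ŋ/: change +2.
/ŋ/→/w/: change +3.
Minimum = 2.

2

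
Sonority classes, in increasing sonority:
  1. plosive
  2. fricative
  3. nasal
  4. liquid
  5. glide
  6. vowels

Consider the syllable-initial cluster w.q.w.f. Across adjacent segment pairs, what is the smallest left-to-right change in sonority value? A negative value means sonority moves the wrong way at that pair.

-4

/w/ — glide, sonority 5.
/q/ — plosive, sonority 1.
/w/ — glide, sonority 5.
/f/ — fricative, sonority 2.
/w/→/q/: change -4.
/q/→/w/: change +4.
/w/→/f/: change -3.
Minimum = -4.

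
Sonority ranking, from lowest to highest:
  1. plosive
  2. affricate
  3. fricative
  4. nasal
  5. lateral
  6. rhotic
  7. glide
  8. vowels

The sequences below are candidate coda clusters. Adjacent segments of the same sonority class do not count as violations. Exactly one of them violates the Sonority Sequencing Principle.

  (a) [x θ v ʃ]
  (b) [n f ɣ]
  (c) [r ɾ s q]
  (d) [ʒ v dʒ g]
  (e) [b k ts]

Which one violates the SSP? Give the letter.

e

(a) 3-3-3-3 → obeys
(b) 4-3-3 → obeys
(c) 6-6-3-1 → obeys
(d) 3-3-2-1 → obeys
(e) 1-1-2 → violates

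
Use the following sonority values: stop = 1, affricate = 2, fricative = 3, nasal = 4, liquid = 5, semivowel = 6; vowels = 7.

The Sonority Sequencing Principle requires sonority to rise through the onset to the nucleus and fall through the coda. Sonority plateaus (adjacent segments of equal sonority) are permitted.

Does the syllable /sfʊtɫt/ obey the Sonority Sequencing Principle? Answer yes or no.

no

Onset: /s/ is a fricative (sonority 3), /f/ is a fricative (sonority 3); then the nucleus /ʊ/ (sonority 7).
Onset profile 3-3-7 — rises to the nucleus.
Coda: /t/ is a stop (sonority 1), /ɫ/ is a liquid (sonority 5), /t/ is a stop (sonority 1).
Coda profile 7-1-5-1 — does not fall throughout.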